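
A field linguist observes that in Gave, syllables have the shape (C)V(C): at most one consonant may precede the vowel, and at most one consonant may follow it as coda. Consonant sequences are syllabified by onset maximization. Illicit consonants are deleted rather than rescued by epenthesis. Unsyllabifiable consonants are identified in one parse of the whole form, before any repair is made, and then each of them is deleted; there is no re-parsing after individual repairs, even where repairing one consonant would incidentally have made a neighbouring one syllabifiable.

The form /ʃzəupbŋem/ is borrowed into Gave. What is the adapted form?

zəupŋem

Syllabifying with onset maximization leaves /ʃ/, /b/ stranded (at most one coda consonant is licensed; onsets are limited to one consonant).
Deletion applies to /ʃ/, /b/.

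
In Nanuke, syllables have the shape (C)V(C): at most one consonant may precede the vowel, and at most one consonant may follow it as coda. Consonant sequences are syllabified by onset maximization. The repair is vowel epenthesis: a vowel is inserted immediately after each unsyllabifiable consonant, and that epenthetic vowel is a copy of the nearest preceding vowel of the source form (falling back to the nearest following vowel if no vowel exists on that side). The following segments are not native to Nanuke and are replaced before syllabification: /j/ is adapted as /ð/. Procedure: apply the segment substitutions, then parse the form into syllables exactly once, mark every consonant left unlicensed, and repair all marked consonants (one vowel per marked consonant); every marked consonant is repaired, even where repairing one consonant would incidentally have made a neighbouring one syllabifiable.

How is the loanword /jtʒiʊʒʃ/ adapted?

ðitiʒiʊʒʃʊ

Substitution: /j/ → /ð/, giving /ðtʒiʊʒʃ/.
The consonants /ð/, /t/, /ʃ/ cannot be parsed into a legal (C)V(C) syllable (at most one coda consonant is licensed; onsets are limited to one consonant).
Epenthesis after each stranded consonant: /ð/ → /ði/, /t/ → /ti/, /ʃ/ → /ʃʊ/.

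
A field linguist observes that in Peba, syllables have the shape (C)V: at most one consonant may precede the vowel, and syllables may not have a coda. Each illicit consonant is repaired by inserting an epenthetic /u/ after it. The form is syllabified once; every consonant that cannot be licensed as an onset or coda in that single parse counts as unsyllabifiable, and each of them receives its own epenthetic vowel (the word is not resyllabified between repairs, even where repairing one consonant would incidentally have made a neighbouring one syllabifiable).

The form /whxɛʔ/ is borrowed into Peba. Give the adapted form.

Syllabifying with onset maximization leaves /w/, /h/, /ʔ/ stranded (no codas are permitted; onsets are limited to one consonant).
Inserting the epenthetic vowel yields /w/ → /wu/, /h/ → /hu/, /ʔ/ → /ʔu/.

wuhuxɛʔu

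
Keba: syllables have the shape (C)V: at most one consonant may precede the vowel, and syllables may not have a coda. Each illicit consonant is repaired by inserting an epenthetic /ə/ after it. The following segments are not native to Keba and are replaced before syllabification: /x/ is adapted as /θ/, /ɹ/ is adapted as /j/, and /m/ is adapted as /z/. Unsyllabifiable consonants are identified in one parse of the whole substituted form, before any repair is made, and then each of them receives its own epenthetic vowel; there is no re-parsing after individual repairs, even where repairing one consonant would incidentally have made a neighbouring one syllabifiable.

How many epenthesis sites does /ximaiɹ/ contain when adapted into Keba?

1

After substitution the input is /θizaij/.
The unsyllabifiable consonants are /j/; each receives one epenthetic vowel.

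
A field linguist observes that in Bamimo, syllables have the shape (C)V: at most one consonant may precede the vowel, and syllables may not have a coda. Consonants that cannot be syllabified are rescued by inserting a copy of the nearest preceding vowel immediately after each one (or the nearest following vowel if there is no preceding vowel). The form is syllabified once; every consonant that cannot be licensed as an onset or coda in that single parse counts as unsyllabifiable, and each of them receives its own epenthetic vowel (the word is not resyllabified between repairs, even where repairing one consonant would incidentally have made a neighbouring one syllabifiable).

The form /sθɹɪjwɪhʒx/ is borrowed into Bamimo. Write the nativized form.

Under (C)V, the unsyllabifiable consonants are /s/, /θ/, /j/, /h/, /ʒ/, /x/ (no codas are permitted; onsets are limited to one consonant).
Each unlicensed consonant becomes the onset of a new syllable: /s/ → /sɪ/, /θ/ → /θɪ/, /j/ → /jɪ/, /h/ → /hɪ/, /ʒ/ → /ʒɪ/, /x/ → /xɪ/.

sɪθɪɹɪjɪwɪhɪʒɪxɪ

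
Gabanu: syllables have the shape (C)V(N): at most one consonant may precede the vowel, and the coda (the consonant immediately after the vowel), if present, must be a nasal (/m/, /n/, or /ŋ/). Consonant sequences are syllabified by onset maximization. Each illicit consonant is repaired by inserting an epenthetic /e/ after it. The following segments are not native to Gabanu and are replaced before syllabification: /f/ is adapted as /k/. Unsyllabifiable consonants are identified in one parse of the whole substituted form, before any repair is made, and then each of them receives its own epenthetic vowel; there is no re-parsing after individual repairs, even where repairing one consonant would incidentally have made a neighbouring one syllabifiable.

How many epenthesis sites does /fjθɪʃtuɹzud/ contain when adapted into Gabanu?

After substitution the input is /kjθɪʃtuɹzud/.
The unsyllabifiable consonants are /k/, /j/, /ʃ/, /ɹ/, /d/; each receives one epenthetic vowel.

5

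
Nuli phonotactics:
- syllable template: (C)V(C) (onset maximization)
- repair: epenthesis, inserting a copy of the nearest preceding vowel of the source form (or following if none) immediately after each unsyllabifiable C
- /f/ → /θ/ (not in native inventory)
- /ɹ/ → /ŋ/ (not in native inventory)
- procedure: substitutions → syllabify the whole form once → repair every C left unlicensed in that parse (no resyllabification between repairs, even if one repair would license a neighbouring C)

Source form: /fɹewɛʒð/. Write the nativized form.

θeŋewɛʒðɛ

Substitution: /f/ → /θ/, /ɹ/ → /ŋ/, giving /θŋewɛʒð/.
The consonants /θ/, /ð/ cannot be parsed into a legal (C)V(C) syllable (at most one coda consonant is licensed; onsets are limited to one consonant).
Each unlicensed consonant becomes the onset of a new syllable: /θ/ → /θe/, /ð/ → /ðɛ/.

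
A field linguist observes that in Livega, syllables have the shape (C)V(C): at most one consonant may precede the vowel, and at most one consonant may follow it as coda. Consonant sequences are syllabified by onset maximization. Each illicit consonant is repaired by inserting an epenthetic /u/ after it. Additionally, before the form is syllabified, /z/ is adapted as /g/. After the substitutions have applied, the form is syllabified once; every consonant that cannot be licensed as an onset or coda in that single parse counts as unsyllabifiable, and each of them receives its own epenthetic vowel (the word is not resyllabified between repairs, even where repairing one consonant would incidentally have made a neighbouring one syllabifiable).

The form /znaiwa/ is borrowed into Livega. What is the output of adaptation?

gunaiwa

Substitution: /z/ → /g/, giving /gnaiwa/.
Under (C)V(C), the unsyllabifiable consonants are /g/ (at most one coda consonant is licensed; onsets are limited to one consonant).
Inserting the epenthetic vowel yields /g/ → /gu/.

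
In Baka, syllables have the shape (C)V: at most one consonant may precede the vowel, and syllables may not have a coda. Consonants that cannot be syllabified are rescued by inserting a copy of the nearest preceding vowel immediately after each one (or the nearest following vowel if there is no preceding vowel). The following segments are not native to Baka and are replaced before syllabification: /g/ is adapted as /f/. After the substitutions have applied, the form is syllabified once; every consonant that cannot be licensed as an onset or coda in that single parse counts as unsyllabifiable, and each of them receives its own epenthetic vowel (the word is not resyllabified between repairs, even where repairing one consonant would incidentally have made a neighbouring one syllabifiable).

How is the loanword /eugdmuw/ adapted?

eufudumuwu

Substitution: /g/ → /f/, giving /eufdmuw/.
The consonants /f/, /d/, /w/ cannot be parsed into a legal (C)V syllable (no codas are permitted; onsets are limited to one consonant).
Each unlicensed consonant becomes the onset of a new syllable: /f/ → /fu/, /d/ → /du/, /w/ → /wu/.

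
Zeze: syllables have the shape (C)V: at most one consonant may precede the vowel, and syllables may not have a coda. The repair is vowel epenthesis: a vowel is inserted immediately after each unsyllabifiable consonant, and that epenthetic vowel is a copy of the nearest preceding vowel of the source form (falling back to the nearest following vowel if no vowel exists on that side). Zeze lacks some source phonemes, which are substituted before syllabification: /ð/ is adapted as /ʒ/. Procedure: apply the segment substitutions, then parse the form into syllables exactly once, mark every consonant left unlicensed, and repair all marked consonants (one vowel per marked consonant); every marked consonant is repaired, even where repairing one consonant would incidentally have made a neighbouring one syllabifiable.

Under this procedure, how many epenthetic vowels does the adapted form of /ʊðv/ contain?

2

After substitution the input is /ʊʒv/.
The unsyllabifiable consonants are /ʒ/, /v/; each receives one epenthetic vowel.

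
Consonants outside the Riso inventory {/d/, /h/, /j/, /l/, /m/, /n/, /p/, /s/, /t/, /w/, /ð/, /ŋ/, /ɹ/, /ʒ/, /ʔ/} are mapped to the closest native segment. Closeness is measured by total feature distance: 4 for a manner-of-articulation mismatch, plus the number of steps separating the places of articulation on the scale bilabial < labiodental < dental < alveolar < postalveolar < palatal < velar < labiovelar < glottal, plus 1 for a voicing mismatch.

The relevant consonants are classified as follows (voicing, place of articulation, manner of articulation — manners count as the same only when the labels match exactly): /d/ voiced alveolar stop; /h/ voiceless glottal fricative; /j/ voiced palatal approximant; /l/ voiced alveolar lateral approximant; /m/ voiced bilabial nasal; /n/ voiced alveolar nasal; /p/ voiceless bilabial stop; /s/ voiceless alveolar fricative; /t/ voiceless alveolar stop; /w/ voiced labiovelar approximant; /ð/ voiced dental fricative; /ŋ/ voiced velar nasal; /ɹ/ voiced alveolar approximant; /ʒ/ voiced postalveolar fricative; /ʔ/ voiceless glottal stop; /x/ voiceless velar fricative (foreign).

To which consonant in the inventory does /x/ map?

h

/h/ is closest: same manner (fricative), place distance 2 (velar→glottal), same voicing; total 2. Next closest is /s/ at distance 3.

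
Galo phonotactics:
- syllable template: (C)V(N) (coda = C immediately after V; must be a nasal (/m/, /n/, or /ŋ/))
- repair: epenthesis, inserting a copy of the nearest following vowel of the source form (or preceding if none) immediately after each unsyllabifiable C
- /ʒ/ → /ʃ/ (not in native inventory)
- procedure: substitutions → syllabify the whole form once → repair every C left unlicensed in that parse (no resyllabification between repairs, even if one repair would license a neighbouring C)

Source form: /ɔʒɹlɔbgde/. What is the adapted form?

ɔʃɔɹɔlɔbegede

Substitution: /ʒ/ → /ʃ/, giving /ɔʃɹlɔbgde/.
Syllabifying with onset maximization leaves /ʃ/, /ɹ/, /b/, /g/ stranded (only a nasal (/m/, /n/, or /ŋ/) is licensed in coda position; onsets are limited to one consonant).
Each unlicensed consonant becomes the onset of a new syllable: /ʃ/ → /ʃɔ/, /ɹ/ → /ɹɔ/, /b/ → /be/, /g/ → /ge/.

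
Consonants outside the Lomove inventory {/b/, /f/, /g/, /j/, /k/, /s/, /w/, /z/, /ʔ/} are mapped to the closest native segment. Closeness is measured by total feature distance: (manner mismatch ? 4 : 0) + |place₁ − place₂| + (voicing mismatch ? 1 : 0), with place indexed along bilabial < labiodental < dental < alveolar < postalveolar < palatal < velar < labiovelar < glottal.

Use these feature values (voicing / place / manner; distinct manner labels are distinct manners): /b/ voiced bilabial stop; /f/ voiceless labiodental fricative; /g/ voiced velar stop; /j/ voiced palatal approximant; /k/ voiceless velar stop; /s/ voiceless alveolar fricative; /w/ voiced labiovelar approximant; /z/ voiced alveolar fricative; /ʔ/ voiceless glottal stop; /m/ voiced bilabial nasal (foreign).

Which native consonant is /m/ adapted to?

/b/ is closest: manner differs (nasal→stop, +4), place distance 0 (bilabial→bilabial), same voicing; total 4. Next closest is /f/ at distance 6.

b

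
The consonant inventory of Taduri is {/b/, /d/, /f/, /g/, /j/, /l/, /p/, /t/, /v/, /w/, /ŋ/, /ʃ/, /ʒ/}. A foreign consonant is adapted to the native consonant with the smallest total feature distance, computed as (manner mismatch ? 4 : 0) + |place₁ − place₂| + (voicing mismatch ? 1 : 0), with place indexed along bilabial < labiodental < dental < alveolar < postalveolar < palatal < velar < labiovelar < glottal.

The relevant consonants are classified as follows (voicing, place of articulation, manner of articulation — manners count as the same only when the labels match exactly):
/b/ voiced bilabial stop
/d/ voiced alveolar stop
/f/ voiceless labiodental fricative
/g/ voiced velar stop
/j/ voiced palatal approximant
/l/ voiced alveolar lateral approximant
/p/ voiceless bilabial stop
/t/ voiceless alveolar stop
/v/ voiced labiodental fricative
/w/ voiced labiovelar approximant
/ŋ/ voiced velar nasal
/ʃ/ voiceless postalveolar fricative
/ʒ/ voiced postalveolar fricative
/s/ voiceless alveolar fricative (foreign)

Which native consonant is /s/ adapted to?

ʃ

/ʃ/ is closest: same manner (fricative), place distance 1 (alveolar→postalveolar), same voicing; total 1. Next closest is /f/ at distance 2.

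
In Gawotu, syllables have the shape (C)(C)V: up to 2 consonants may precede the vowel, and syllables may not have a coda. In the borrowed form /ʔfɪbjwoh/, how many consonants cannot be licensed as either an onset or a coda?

2

Under (C)(C)V, the unsyllabifiable consonants are /b/, /h/ (no codas are permitted; onsets may contain at most 2 consonants).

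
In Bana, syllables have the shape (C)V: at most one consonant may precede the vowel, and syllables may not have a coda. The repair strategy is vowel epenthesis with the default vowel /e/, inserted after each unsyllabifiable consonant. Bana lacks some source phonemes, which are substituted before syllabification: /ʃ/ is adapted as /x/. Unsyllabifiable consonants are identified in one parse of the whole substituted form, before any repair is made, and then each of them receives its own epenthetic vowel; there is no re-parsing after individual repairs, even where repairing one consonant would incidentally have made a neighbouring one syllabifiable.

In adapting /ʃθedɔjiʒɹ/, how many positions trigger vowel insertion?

3

After substitution the input is /xθedɔjiʒɹ/.
The unsyllabifiable consonants are /x/, /ʒ/, /ɹ/; each receives one epenthetic vowel.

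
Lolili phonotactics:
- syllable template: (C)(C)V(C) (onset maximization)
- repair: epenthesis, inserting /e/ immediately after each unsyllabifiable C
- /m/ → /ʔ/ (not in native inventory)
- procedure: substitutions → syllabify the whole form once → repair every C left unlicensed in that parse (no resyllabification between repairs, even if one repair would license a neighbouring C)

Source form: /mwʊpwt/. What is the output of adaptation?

ʔwʊpwete

Substitution: /m/ → /ʔ/, giving /ʔwʊpwt/.
The consonants /w/, /t/ cannot be parsed into a legal (C)(C)V(C) syllable (at most one coda consonant is licensed; onsets may contain at most 2 consonants).
Epenthesis after each stranded consonant: /w/ → /we/, /t/ → /te/.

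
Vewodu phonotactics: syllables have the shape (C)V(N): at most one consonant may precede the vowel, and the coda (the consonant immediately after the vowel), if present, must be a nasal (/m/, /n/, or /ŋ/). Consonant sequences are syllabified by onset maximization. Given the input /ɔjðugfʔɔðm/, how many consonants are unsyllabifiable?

Syllabifying with onset maximization leaves /j/, /g/, /f/, /ð/, /m/ stranded (only a nasal (/m/, /n/, or /ŋ/) is licensed in coda position; onsets are limited to one consonant).

5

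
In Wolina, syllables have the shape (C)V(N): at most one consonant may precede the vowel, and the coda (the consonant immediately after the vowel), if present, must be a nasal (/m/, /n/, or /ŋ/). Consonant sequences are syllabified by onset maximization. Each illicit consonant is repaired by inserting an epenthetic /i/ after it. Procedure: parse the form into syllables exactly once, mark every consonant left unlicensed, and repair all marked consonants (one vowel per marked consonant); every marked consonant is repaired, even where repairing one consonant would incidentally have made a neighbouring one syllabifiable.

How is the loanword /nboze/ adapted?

niboze

Under (C)V(N), the unsyllabifiable consonants are /n/ (only a nasal (/m/, /n/, or /ŋ/) is licensed in coda position; onsets are limited to one consonant).
Inserting the epenthetic vowel yields /n/ → /ni/.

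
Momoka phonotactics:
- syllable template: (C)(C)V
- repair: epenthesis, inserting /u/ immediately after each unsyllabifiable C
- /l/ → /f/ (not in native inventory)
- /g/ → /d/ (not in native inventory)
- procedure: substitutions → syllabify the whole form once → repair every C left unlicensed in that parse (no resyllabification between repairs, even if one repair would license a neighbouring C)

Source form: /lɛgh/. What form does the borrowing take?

Substitution: /l/ → /f/, /g/ → /d/, giving /fɛdh/.
Syllabifying with onset maximization leaves /d/, /h/ stranded (no codas are permitted; onsets may contain at most 2 consonants).
Epenthesis after each stranded consonant: /d/ → /du/, /h/ → /hu/.

fɛduhu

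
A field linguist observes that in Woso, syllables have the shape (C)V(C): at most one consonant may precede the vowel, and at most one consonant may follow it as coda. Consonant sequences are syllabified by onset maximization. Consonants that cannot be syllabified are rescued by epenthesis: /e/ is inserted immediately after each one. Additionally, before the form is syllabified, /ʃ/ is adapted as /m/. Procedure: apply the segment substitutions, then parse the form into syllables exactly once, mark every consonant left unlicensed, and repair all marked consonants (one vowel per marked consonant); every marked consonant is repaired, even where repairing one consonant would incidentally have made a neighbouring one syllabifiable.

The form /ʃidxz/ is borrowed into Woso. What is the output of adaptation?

midxeze

Substitution: /ʃ/ → /m/, giving /midxz/.
Syllabifying with onset maximization leaves /x/, /z/ stranded (at most one coda consonant is licensed; onsets are limited to one consonant).
Each unlicensed consonant becomes the onset of a new syllable: /x/ → /xe/, /z/ → /ze/.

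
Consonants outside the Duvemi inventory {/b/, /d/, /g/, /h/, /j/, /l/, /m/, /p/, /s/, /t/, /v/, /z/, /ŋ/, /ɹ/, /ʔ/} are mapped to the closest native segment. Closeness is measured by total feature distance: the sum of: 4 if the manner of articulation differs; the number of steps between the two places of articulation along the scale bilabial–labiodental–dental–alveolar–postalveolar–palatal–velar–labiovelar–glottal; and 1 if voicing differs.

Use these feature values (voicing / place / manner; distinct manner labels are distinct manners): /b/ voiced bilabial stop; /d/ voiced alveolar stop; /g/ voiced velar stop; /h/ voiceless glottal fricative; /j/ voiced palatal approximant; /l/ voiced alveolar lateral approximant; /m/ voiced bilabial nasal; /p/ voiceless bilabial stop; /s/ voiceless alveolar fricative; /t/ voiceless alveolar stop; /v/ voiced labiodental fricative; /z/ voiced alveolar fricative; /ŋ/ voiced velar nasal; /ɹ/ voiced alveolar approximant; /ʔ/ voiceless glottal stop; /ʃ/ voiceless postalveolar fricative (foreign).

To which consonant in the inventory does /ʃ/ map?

/s/ is closest: same manner (fricative), place distance 1 (postalveolar→alveolar), same voicing; total 1. Next closest is /z/ at distance 2.

s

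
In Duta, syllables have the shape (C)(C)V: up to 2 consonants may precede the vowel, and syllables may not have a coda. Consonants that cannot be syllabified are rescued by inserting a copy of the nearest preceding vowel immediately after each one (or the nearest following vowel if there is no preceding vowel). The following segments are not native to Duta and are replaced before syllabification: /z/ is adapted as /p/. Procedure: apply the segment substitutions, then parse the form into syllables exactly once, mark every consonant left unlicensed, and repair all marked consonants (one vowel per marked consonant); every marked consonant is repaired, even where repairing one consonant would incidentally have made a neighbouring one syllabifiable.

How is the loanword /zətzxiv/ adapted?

pətəpxivi

Substitution: /z/ → /p/, giving /pətpxiv/.
Under (C)(C)V, the unsyllabifiable consonants are /t/, /v/ (no codas are permitted; onsets may contain at most 2 consonants).
Inserting the epenthetic vowel yields /t/ → /tə/, /v/ → /vi/.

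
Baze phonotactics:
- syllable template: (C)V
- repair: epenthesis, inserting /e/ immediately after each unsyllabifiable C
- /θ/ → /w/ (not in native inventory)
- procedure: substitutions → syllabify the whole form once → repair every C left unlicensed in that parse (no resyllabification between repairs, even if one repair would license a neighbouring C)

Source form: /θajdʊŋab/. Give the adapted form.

Substitution: /θ/ → /w/, giving /wajdʊŋab/.
Syllabifying with onset maximization leaves /j/, /b/ stranded (no codas are permitted; onsets are limited to one consonant).
Inserting the epenthetic vowel yields /j/ → /je/, /b/ → /be/.

wajedʊŋabe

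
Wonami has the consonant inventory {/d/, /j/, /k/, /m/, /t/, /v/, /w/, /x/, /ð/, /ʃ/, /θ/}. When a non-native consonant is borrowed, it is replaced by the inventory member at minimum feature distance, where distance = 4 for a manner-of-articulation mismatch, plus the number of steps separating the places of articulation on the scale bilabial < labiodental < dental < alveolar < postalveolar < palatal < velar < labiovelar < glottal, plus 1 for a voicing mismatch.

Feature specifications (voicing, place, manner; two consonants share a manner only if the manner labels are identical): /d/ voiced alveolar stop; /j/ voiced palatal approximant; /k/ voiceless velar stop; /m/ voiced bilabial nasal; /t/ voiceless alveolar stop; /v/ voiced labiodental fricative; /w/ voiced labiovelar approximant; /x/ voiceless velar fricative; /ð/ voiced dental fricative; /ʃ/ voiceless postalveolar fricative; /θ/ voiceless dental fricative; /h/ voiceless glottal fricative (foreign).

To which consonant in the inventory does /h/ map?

x

/x/ is closest: same manner (fricative), place distance 2 (glottal→velar), same voicing; total 2. Next closest is /ʃ/ at distance 4.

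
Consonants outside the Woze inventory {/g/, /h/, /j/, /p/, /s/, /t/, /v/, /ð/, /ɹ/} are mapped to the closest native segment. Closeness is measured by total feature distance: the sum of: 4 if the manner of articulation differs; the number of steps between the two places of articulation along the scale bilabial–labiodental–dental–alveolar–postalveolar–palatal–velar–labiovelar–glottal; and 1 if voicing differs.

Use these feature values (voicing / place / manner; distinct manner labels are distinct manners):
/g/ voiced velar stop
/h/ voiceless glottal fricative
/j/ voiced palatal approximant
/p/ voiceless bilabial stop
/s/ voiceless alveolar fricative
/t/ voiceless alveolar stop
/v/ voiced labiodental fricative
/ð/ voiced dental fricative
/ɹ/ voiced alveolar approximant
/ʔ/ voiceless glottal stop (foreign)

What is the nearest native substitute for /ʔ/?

g

/g/ is closest: same manner (stop), place distance 2 (glottal→velar), voicing differs (+1); total 3. Next closest is /h/ at distance 4.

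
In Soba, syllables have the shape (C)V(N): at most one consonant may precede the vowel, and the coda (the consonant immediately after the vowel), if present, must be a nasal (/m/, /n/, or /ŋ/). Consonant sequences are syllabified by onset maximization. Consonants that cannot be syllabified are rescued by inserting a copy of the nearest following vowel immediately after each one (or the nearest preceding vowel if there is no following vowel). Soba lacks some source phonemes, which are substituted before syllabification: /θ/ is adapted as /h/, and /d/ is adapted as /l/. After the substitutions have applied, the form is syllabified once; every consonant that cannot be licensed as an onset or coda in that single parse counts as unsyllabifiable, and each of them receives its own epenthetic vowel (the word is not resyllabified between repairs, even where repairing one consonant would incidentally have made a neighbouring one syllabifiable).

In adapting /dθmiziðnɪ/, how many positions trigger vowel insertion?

3

After substitution the input is /lhmiziðnɪ/.
The unsyllabifiable consonants are /l/, /h/, /ð/; each receives one epenthetic vowel.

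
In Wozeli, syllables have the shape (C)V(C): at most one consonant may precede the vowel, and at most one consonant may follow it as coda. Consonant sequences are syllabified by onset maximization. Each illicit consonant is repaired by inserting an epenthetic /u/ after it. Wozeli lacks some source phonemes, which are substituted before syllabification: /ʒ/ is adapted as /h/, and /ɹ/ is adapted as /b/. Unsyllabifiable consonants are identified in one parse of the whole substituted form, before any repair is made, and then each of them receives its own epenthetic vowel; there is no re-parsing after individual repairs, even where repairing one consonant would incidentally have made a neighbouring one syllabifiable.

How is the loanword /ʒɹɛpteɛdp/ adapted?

hubɛpteɛdpu

Substitution: /ʒ/ → /h/, /ɹ/ → /b/, giving /hbɛpteɛdp/.
Syllabifying with onset maximization leaves /h/, /p/ stranded (at most one coda consonant is licensed; onsets are limited to one consonant).
Epenthesis after each stranded consonant: /h/ → /hu/, /p/ → /pu/.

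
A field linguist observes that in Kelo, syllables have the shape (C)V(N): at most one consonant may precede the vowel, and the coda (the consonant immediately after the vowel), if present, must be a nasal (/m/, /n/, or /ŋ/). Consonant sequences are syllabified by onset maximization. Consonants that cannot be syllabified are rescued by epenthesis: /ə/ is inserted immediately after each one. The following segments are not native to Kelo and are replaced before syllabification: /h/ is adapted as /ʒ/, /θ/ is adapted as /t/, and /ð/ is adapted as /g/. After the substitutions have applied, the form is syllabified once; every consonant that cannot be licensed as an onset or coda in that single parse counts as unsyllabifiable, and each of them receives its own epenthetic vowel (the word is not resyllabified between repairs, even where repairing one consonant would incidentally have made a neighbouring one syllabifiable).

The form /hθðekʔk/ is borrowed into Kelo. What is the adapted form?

Substitution: /h/ → /ʒ/, /θ/ → /t/, /ð/ → /g/, giving /ʒtgekʔk/.
The consonants /ʒ/, /t/, /k/, /ʔ/, /k/ cannot be parsed into a legal (C)V(N) syllable (only a nasal (/m/, /n/, or /ŋ/) is licensed in coda position; onsets are limited to one consonant).
Inserting the epenthetic vowel yields /ʒ/ → /ʒə/, /t/ → /tə/, /k/ → /kə/, /ʔ/ → /ʔə/, /k/ → /kə/.

ʒətəgekəʔəkə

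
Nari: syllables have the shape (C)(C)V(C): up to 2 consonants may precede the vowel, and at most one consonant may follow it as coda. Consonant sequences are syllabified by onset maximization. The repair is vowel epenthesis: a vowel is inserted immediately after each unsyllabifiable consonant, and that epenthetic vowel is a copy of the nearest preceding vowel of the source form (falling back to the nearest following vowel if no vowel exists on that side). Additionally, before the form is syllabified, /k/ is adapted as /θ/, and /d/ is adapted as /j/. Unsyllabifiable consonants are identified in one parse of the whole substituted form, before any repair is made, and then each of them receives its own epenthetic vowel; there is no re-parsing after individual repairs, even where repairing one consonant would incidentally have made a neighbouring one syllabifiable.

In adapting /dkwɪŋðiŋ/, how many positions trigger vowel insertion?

1

After substitution the input is /jθwɪŋðiŋ/.
The unsyllabifiable consonants are /j/; each receives one epenthetic vowel.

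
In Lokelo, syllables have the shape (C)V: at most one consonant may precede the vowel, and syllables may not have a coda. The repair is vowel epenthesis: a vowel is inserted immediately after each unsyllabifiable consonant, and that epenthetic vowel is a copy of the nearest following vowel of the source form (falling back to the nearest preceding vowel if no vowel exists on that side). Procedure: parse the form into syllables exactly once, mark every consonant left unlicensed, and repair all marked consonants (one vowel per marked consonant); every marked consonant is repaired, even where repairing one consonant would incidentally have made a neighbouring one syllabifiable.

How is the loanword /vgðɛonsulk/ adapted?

vɛgɛðɛonusuluku

Under (C)V, the unsyllabifiable consonants are /v/, /g/, /n/, /l/, /k/ (no codas are permitted; onsets are limited to one consonant).
Epenthesis after each stranded consonant: /v/ → /vɛ/, /g/ → /gɛ/, /n/ → /nu/, /l/ → /lu/, /k/ → /ku/.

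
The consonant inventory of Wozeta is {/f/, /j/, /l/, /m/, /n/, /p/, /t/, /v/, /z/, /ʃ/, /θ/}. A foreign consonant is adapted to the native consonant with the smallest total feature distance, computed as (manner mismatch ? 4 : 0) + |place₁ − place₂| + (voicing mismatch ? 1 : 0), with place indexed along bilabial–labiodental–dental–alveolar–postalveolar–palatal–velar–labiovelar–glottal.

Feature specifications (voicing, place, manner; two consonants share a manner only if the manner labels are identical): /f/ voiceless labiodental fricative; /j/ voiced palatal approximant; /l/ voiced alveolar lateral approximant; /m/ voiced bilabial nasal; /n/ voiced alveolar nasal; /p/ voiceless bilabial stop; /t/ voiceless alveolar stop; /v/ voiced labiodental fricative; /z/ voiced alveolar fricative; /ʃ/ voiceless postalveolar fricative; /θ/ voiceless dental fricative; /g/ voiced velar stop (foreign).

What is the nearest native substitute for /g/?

/t/ is closest: same manner (stop), place distance 3 (velar→alveolar), voicing differs (+1); total 4. Next closest is /j/ at distance 5.

t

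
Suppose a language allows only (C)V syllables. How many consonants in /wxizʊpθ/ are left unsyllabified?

The consonants /w/, /p/, /θ/ cannot be parsed into a legal (C)V syllable (no codas are permitted; onsets are limited to one consonant).

3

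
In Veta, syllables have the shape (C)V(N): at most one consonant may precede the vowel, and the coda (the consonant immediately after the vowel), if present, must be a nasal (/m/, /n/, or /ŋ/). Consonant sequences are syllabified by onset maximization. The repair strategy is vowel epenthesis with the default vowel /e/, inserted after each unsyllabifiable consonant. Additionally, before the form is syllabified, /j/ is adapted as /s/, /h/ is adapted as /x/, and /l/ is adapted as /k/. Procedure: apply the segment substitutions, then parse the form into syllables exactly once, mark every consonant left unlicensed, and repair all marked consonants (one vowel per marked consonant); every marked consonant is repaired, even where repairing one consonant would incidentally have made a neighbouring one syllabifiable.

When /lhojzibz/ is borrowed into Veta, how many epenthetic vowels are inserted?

After substitution the input is /kxoszibz/.
The unsyllabifiable consonants are /k/, /s/, /b/, /z/; each receives one epenthetic vowel.

4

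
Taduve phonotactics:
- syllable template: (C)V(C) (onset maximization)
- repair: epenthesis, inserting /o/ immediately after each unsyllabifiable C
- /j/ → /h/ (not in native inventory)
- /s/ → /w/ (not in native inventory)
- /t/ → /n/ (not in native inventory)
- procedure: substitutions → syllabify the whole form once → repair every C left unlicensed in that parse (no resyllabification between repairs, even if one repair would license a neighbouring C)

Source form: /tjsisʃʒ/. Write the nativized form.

nohowiwʃoʒo

Substitution: /t/ → /n/, /j/ → /h/, /s/ → /w/, giving /nhwiwʃʒ/.
Under (C)V(C), the unsyllabifiable consonants are /n/, /h/, /ʃ/, /ʒ/ (at most one coda consonant is licensed; onsets are limited to one consonant).
Each unlicensed consonant becomes the onset of a new syllable: /n/ → /no/, /h/ → /ho/, /ʃ/ → /ʃo/, /ʒ/ → /ʒo/.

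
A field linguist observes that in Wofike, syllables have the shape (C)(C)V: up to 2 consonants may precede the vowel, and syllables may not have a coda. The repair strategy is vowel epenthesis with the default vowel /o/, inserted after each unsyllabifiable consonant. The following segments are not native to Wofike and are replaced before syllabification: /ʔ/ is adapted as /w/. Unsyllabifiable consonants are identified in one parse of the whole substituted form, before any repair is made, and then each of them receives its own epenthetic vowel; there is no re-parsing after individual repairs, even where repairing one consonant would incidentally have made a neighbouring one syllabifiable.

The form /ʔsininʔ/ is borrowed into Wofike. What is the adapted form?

Substitution: /ʔ/ → /w/, giving /wsininw/.
The consonants /n/, /w/ cannot be parsed into a legal (C)(C)V syllable (no codas are permitted; onsets may contain at most 2 consonants).
Each unlicensed consonant becomes the onset of a new syllable: /n/ → /no/, /w/ → /wo/.

wsininowo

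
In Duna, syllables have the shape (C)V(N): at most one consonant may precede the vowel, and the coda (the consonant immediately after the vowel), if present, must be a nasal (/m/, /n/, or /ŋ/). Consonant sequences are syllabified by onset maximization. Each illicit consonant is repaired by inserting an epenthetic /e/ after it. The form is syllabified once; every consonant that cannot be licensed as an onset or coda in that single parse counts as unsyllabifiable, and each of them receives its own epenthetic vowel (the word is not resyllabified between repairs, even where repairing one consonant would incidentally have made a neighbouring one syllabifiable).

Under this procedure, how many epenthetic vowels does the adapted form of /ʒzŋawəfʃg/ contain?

The unsyllabifiable consonants are /ʒ/, /z/, /f/, /ʃ/, /g/; each receives one epenthetic vowel.

5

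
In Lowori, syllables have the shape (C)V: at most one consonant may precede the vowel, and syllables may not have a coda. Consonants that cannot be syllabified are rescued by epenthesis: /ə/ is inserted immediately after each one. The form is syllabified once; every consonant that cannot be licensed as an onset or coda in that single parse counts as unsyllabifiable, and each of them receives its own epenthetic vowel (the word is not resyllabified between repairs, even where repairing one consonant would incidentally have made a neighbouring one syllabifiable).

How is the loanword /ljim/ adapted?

Syllabifying with onset maximization leaves /l/, /m/ stranded (no codas are permitted; onsets are limited to one consonant).
Each unlicensed consonant becomes the onset of a new syllable: /l/ → /lə/, /m/ → /mə/.

ləjimə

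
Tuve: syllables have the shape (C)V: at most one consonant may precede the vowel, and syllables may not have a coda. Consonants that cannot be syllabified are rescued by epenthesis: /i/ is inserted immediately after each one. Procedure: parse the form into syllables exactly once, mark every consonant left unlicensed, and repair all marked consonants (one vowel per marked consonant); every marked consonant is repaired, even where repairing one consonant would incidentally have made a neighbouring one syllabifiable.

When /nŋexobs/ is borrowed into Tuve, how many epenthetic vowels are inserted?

3

The unsyllabifiable consonants are /n/, /b/, /s/; each receives one epenthetic vowel.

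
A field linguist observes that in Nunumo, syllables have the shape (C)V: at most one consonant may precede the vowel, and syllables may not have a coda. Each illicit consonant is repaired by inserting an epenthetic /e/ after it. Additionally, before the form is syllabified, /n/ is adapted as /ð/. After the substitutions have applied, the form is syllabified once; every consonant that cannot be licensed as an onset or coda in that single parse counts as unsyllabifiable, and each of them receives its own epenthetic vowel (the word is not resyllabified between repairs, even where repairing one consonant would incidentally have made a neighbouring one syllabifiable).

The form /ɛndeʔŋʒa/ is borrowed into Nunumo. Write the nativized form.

ɛðedeʔeŋeʒa

Substitution: /n/ → /ð/, giving /ɛðdeʔŋʒa/.
Syllabifying with onset maximization leaves /ð/, /ʔ/, /ŋ/ stranded (no codas are permitted; onsets are limited to one consonant).
Epenthesis after each stranded consonant: /ð/ → /ðe/, /ʔ/ → /ʔe/, /ŋ/ → /ŋe/.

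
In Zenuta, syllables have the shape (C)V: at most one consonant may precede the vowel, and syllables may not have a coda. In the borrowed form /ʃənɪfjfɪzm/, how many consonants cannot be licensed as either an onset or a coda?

The consonants /f/, /j/, /z/, /m/ cannot be parsed into a legal (C)V syllable (no codas are permitted; onsets are limited to one consonant).

4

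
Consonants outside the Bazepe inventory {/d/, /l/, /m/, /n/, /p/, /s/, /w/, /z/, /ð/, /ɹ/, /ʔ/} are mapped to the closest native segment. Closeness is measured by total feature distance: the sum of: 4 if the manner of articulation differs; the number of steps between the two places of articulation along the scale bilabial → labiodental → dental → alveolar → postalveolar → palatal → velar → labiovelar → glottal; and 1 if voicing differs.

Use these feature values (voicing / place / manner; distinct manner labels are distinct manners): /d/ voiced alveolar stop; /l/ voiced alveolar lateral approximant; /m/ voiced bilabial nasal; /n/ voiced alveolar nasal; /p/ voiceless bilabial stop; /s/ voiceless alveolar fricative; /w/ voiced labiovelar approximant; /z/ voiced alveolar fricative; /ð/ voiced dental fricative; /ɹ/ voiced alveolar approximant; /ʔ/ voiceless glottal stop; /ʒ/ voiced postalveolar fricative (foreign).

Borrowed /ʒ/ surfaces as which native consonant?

z

/z/ is closest: same manner (fricative), place distance 1 (postalveolar→alveolar), same voicing; total 1. Next closest is /s/ at distance 2.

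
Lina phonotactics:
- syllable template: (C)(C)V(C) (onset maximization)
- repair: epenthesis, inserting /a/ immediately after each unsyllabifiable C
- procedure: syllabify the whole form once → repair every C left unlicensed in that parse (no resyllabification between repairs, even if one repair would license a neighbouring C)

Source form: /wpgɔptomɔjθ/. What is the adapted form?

Syllabifying with onset maximization leaves /w/, /θ/ stranded (at most one coda consonant is licensed; onsets may contain at most 2 consonants).
Inserting the epenthetic vowel yields /w/ → /wa/, /θ/ → /θa/.

wapgɔptomɔjθa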